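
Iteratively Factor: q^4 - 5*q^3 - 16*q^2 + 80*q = (q)*(q^3 - 5*q^2 - 16*q + 80) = q*(q - 5)*(q^2 - 16) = q*(q - 5)*(q - 4)*(q + 4)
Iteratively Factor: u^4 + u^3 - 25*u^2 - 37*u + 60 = (u - 5)*(u^3 + 6*u^2 + 5*u - 12) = (u - 5)*(u - 1)*(u^2 + 7*u + 12) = (u - 5)*(u - 1)*(u + 3)*(u + 4)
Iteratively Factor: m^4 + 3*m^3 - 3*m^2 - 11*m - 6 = (m + 3)*(m^3 - 3*m - 2) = (m - 2)*(m + 3)*(m^2 + 2*m + 1) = (m - 2)*(m + 1)*(m + 3)*(m + 1)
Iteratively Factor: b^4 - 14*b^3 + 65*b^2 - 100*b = (b - 5)*(b^3 - 9*b^2 + 20*b) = (b - 5)*(b - 4)*(b^2 - 5*b) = (b - 5)^2*(b - 4)*(b)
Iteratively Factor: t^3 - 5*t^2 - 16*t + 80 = (t - 4)*(t^2 - t - 20) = (t - 4)*(t + 4)*(t - 5)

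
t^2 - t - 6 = (t - 3)*(t + 2)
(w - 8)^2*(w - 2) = w^3 - 18*w^2 + 96*w - 128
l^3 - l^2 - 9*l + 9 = (l - 3)*(l - 1)*(l + 3)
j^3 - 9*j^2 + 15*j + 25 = (j - 5)^2*(j + 1)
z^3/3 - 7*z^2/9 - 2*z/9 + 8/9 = (z/3 + 1/3)*(z - 2)*(z - 4/3)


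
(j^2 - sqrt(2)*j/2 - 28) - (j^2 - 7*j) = -sqrt(2)*j/2 + 7*j - 28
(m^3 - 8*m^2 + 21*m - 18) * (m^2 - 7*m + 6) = m^5 - 15*m^4 + 83*m^3 - 213*m^2 + 252*m - 108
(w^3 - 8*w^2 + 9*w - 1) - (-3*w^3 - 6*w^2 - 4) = 4*w^3 - 2*w^2 + 9*w + 3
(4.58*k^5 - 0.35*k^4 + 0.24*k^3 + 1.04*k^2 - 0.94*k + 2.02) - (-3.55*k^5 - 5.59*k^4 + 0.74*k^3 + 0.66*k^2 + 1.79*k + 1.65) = 8.13*k^5 + 5.24*k^4 - 0.5*k^3 + 0.38*k^2 - 2.73*k + 0.37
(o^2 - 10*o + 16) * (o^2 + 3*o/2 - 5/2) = o^4 - 17*o^3/2 - 3*o^2/2 + 49*o - 40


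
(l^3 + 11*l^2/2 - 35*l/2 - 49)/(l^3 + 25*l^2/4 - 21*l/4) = 2*(2*l^2 - 3*l - 14)/(l*(4*l - 3))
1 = 1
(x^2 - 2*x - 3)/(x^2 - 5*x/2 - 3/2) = 2*(x + 1)/(2*x + 1)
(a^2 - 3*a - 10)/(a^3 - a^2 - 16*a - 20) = 1/(a + 2)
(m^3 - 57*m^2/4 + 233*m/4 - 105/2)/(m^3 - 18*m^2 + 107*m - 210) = (m - 5/4)/(m - 5)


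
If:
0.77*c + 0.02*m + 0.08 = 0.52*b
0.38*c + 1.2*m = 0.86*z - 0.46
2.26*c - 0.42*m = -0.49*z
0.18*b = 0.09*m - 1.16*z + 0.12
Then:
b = 0.03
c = -0.07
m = -0.31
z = 0.07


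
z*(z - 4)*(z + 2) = z^3 - 2*z^2 - 8*z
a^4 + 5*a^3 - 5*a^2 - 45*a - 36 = (a - 3)*(a + 1)*(a + 3)*(a + 4)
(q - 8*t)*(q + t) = q^2 - 7*q*t - 8*t^2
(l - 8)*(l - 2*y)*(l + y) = l^3 - l^2*y - 8*l^2 - 2*l*y^2 + 8*l*y + 16*y^2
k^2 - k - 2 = (k - 2)*(k + 1)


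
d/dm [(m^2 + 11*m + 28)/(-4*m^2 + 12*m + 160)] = (7*m^2 + 68*m + 178)/(2*(m^4 - 6*m^3 - 71*m^2 + 240*m + 1600))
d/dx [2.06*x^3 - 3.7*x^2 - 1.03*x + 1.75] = 6.18*x^2 - 7.4*x - 1.03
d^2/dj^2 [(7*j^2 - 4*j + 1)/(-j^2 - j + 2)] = 2*(11*j^3 - 45*j^2 + 21*j - 23)/(j^6 + 3*j^5 - 3*j^4 - 11*j^3 + 6*j^2 + 12*j - 8)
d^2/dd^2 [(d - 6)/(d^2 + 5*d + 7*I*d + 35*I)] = 2*((d - 6)*(2*d + 5 + 7*I)^2 + (-3*d + 1 - 7*I)*(d^2 + 5*d + 7*I*d + 35*I))/(d^2 + 5*d + 7*I*d + 35*I)^3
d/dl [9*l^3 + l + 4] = 27*l^2 + 1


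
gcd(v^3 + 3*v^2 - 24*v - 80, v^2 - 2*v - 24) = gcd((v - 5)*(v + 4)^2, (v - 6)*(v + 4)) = v + 4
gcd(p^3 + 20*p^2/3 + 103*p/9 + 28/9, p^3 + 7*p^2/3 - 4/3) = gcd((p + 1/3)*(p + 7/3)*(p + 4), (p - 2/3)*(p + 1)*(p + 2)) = 1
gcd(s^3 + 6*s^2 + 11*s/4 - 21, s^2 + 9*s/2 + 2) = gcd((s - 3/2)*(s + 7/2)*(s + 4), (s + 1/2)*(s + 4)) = s + 4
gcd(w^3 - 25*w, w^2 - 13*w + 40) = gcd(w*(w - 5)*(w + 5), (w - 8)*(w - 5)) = w - 5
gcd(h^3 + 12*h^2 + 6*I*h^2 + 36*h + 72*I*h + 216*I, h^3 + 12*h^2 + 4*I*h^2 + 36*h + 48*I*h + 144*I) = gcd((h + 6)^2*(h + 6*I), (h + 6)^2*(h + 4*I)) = h^2 + 12*h + 36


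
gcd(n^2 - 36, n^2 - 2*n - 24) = n - 6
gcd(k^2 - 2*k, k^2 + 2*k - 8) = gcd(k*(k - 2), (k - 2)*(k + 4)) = k - 2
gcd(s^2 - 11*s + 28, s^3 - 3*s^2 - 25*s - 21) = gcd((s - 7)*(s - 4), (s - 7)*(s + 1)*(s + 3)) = s - 7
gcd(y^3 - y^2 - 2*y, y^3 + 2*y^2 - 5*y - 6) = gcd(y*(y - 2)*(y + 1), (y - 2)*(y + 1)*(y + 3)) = y^2 - y - 2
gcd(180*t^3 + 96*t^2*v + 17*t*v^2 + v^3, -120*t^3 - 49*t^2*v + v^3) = 5*t + v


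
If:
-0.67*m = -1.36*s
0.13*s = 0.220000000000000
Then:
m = 3.44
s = 1.69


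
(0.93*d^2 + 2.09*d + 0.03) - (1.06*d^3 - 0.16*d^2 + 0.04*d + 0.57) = -1.06*d^3 + 1.09*d^2 + 2.05*d - 0.54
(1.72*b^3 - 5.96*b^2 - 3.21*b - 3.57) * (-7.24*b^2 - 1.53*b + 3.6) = -12.4528*b^5 + 40.5188*b^4 + 38.5512*b^3 + 9.3021*b^2 - 6.0939*b - 12.852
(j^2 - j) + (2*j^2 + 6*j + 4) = 3*j^2 + 5*j + 4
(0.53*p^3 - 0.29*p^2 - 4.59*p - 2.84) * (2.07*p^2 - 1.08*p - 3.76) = 1.0971*p^5 - 1.1727*p^4 - 11.1809*p^3 + 0.168800000000001*p^2 + 20.3256*p + 10.6784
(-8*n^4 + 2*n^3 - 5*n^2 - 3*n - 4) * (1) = -8*n^4 + 2*n^3 - 5*n^2 - 3*n - 4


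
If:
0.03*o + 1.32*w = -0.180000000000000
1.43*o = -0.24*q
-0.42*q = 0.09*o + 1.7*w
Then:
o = -0.09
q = 0.56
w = -0.13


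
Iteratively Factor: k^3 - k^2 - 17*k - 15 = (k + 3)*(k^2 - 4*k - 5) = (k - 5)*(k + 3)*(k + 1)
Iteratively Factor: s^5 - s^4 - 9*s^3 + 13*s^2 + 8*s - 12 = (s - 1)*(s^4 - 9*s^2 + 4*s + 12) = (s - 2)*(s - 1)*(s^3 + 2*s^2 - 5*s - 6) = (s - 2)*(s - 1)*(s + 3)*(s^2 - s - 2) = (s - 2)^2*(s - 1)*(s + 3)*(s + 1)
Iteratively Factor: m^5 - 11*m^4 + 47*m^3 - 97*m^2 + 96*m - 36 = (m - 3)*(m^4 - 8*m^3 + 23*m^2 - 28*m + 12) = (m - 3)*(m - 2)*(m^3 - 6*m^2 + 11*m - 6) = (m - 3)*(m - 2)*(m - 1)*(m^2 - 5*m + 6) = (m - 3)^2*(m - 2)*(m - 1)*(m - 2)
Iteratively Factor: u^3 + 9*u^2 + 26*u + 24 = (u + 3)*(u^2 + 6*u + 8) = (u + 2)*(u + 3)*(u + 4)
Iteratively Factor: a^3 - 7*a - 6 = (a + 1)*(a^2 - a - 6) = (a - 3)*(a + 1)*(a + 2)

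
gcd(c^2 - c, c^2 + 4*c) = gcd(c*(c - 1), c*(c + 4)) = c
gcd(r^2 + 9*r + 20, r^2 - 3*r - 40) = r + 5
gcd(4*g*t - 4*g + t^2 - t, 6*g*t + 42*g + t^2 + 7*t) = 1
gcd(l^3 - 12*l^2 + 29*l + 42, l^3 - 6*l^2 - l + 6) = l^2 - 5*l - 6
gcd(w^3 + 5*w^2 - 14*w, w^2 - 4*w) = w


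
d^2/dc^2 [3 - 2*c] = 0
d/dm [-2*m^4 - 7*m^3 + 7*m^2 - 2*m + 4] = -8*m^3 - 21*m^2 + 14*m - 2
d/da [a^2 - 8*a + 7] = 2*a - 8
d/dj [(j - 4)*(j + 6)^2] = (j + 6)*(3*j - 2)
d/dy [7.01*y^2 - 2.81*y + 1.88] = 14.02*y - 2.81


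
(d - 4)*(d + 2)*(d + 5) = d^3 + 3*d^2 - 18*d - 40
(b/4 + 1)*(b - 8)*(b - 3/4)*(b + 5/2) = b^4/4 - 9*b^3/16 - 327*b^2/32 - 97*b/8 + 15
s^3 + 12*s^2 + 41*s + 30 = (s + 1)*(s + 5)*(s + 6)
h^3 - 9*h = h*(h - 3)*(h + 3)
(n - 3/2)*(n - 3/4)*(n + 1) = n^3 - 5*n^2/4 - 9*n/8 + 9/8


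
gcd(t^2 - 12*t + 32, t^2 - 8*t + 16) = t - 4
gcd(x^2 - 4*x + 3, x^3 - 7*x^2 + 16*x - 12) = x - 3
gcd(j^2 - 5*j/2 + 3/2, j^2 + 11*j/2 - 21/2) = j - 3/2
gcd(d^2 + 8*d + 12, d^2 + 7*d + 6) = d + 6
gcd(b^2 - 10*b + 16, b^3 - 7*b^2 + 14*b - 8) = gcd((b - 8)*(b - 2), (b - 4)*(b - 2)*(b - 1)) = b - 2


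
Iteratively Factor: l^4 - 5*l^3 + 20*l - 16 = (l + 2)*(l^3 - 7*l^2 + 14*l - 8) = (l - 1)*(l + 2)*(l^2 - 6*l + 8) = (l - 2)*(l - 1)*(l + 2)*(l - 4)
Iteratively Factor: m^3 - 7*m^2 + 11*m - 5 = (m - 1)*(m^2 - 6*m + 5) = (m - 5)*(m - 1)*(m - 1)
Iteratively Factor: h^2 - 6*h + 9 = (h - 3)*(h - 3)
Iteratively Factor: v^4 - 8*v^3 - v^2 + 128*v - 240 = (v + 4)*(v^3 - 12*v^2 + 47*v - 60) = (v - 4)*(v + 4)*(v^2 - 8*v + 15) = (v - 4)*(v - 3)*(v + 4)*(v - 5)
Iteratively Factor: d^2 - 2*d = (d - 2)*(d)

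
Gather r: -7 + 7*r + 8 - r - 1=6*r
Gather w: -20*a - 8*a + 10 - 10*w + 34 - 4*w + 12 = -28*a - 14*w + 56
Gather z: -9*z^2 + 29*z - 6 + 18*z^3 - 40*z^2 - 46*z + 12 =18*z^3 - 49*z^2 - 17*z + 6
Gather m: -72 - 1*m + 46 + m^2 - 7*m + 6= m^2 - 8*m - 20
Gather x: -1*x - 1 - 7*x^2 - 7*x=-7*x^2 - 8*x - 1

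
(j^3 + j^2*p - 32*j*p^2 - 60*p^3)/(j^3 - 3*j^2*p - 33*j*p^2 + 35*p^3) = (j^2 - 4*j*p - 12*p^2)/(j^2 - 8*j*p + 7*p^2)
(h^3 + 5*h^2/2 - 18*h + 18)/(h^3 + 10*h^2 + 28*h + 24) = (h^2 - 7*h/2 + 3)/(h^2 + 4*h + 4)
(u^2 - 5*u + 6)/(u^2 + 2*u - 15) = (u - 2)/(u + 5)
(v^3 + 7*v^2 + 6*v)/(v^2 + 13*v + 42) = v*(v + 1)/(v + 7)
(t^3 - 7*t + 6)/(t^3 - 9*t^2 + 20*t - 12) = (t + 3)/(t - 6)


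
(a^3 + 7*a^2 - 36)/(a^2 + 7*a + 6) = (a^2 + a - 6)/(a + 1)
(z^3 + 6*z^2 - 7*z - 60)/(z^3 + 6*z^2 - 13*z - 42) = (z^2 + 9*z + 20)/(z^2 + 9*z + 14)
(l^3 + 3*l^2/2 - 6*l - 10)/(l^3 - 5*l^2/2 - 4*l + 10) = (l + 2)/(l - 2)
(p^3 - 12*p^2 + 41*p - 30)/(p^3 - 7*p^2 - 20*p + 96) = (p^3 - 12*p^2 + 41*p - 30)/(p^3 - 7*p^2 - 20*p + 96)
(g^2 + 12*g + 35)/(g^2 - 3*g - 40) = (g + 7)/(g - 8)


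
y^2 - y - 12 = (y - 4)*(y + 3)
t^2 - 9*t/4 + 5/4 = (t - 5/4)*(t - 1)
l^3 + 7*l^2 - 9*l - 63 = (l - 3)*(l + 3)*(l + 7)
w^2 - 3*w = w*(w - 3)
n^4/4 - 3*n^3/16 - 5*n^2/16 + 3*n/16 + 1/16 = (n/4 + 1/4)*(n - 1)^2*(n + 1/4)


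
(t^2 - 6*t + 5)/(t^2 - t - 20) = (t - 1)/(t + 4)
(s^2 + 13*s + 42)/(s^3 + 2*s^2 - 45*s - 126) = (s + 7)/(s^2 - 4*s - 21)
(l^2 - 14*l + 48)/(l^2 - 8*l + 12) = (l - 8)/(l - 2)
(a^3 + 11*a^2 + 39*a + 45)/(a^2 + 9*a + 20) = (a^2 + 6*a + 9)/(a + 4)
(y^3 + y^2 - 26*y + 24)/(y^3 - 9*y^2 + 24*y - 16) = (y + 6)/(y - 4)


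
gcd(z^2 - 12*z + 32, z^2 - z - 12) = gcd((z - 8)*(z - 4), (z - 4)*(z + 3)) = z - 4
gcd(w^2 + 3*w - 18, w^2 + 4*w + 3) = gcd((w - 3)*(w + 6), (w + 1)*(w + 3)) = 1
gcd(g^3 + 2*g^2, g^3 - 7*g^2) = g^2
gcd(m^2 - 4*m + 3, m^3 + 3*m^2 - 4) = m - 1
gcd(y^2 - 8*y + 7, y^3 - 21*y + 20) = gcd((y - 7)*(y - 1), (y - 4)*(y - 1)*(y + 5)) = y - 1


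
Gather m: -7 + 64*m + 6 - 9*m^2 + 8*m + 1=-9*m^2 + 72*m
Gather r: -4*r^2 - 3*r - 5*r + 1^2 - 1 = -4*r^2 - 8*r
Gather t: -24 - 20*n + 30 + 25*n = 5*n + 6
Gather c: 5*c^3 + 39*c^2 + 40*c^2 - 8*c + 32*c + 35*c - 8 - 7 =5*c^3 + 79*c^2 + 59*c - 15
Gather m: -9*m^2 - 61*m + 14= -9*m^2 - 61*m + 14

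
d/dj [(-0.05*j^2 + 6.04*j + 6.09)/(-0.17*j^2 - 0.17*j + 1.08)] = (1.0353*j^2 + 1.9626*j + 7.5585)/(0.0289*j^4 + 0.0578*j^3 - 0.3383*j^2 - 0.3672*j + 1.1664)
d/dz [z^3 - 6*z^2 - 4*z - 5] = 3*z^2 - 12*z - 4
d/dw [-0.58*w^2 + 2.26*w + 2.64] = 2.26 - 1.16*w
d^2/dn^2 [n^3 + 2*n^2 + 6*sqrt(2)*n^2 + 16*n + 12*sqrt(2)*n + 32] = 6*n + 4 + 12*sqrt(2)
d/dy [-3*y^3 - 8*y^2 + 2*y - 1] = -9*y^2 - 16*y + 2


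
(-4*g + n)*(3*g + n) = -12*g^2 - g*n + n^2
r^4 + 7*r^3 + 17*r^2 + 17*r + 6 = (r + 1)^2*(r + 2)*(r + 3)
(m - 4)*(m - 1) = m^2 - 5*m + 4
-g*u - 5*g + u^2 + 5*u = (-g + u)*(u + 5)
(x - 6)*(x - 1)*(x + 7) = x^3 - 43*x + 42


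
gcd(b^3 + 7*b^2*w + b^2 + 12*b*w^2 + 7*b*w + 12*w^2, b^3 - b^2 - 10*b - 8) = b + 1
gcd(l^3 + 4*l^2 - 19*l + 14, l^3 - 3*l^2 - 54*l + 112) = l^2 + 5*l - 14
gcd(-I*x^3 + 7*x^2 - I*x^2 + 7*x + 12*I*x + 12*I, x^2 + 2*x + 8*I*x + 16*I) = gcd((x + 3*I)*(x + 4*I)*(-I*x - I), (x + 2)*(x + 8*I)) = 1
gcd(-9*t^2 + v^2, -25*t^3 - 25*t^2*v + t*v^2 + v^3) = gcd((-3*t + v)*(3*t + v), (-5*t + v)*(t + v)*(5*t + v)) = 1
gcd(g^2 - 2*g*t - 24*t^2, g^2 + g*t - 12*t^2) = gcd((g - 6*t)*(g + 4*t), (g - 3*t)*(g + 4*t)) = g + 4*t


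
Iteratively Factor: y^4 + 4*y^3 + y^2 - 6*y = (y)*(y^3 + 4*y^2 + y - 6) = y*(y - 1)*(y^2 + 5*y + 6) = y*(y - 1)*(y + 3)*(y + 2)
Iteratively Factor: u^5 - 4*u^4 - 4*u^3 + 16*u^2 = (u - 4)*(u^4 - 4*u^2) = (u - 4)*(u + 2)*(u^3 - 2*u^2) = (u - 4)*(u - 2)*(u + 2)*(u^2) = u*(u - 4)*(u - 2)*(u + 2)*(u)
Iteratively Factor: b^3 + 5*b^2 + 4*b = (b + 4)*(b^2 + b) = b*(b + 4)*(b + 1)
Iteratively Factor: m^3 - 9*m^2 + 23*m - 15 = (m - 5)*(m^2 - 4*m + 3) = (m - 5)*(m - 3)*(m - 1)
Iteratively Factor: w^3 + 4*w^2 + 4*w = (w + 2)*(w^2 + 2*w) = (w + 2)^2*(w)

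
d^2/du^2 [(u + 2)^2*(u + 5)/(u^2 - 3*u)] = 120*(u^3 + u^2 - 3*u + 3)/(u^3*(u^3 - 9*u^2 + 27*u - 27))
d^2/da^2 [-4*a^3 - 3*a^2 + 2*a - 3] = -24*a - 6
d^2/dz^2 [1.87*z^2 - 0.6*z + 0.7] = 3.74000000000000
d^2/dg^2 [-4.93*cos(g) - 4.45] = 4.93*cos(g)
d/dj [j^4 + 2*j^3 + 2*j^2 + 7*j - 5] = 4*j^3 + 6*j^2 + 4*j + 7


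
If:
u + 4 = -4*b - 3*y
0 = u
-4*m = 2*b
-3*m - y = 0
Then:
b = -8/17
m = 4/17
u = 0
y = -12/17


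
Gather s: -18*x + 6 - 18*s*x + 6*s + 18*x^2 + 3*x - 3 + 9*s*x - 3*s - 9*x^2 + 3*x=s*(3 - 9*x) + 9*x^2 - 12*x + 3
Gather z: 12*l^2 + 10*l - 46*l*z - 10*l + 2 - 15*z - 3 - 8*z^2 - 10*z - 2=12*l^2 - 8*z^2 + z*(-46*l - 25) - 3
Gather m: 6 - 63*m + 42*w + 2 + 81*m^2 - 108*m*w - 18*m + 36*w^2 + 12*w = 81*m^2 + m*(-108*w - 81) + 36*w^2 + 54*w + 8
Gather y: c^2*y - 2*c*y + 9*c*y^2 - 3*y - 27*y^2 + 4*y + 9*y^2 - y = y^2*(9*c - 18) + y*(c^2 - 2*c)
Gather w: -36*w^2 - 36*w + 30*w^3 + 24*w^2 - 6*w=30*w^3 - 12*w^2 - 42*w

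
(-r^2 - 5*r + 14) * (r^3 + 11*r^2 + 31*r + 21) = -r^5 - 16*r^4 - 72*r^3 - 22*r^2 + 329*r + 294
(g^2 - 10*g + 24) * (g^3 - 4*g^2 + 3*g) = g^5 - 14*g^4 + 67*g^3 - 126*g^2 + 72*g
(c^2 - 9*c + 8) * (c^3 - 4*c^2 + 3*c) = c^5 - 13*c^4 + 47*c^3 - 59*c^2 + 24*c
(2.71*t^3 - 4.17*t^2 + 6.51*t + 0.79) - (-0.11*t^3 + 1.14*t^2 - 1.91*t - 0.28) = 2.82*t^3 - 5.31*t^2 + 8.42*t + 1.07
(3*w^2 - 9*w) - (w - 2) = 3*w^2 - 10*w + 2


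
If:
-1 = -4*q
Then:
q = 1/4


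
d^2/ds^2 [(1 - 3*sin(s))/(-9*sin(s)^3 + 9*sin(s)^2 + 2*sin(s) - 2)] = 2*(-486*sin(s)^6 + 243*sin(s)^5 + 297*sin(s)^4 - 396*sin(s)^3 + 333*sin(s)^2 - 148*sin(s) + 10)/((sin(s) - 1)^2*(9*sin(s)^2 - 2)^3)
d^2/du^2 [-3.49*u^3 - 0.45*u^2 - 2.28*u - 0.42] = -20.94*u - 0.9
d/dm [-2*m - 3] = -2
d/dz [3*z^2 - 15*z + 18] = 6*z - 15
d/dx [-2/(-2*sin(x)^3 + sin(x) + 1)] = 2*(1 - 6*sin(x)^2)*cos(x)/(-2*sin(x)^3 + sin(x) + 1)^2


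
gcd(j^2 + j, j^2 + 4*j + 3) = j + 1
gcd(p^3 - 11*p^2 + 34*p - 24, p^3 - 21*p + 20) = p^2 - 5*p + 4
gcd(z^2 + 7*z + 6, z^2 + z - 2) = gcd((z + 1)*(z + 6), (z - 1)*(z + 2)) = 1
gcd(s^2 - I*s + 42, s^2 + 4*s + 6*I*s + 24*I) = s + 6*I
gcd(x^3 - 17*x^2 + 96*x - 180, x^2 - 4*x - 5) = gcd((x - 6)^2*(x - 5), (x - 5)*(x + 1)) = x - 5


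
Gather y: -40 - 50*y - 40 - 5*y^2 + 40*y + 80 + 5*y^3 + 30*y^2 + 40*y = 5*y^3 + 25*y^2 + 30*y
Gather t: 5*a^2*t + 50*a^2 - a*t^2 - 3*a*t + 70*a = 50*a^2 - a*t^2 + 70*a + t*(5*a^2 - 3*a)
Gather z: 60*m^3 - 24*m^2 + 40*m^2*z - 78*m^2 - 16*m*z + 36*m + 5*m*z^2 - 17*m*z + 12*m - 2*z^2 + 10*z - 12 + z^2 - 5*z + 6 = 60*m^3 - 102*m^2 + 48*m + z^2*(5*m - 1) + z*(40*m^2 - 33*m + 5) - 6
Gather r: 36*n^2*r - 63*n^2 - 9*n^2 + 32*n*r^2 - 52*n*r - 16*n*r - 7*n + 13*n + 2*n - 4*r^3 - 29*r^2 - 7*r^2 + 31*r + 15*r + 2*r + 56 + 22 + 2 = -72*n^2 + 8*n - 4*r^3 + r^2*(32*n - 36) + r*(36*n^2 - 68*n + 48) + 80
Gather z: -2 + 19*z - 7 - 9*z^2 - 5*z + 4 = -9*z^2 + 14*z - 5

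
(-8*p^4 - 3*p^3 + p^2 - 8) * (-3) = 24*p^4 + 9*p^3 - 3*p^2 + 24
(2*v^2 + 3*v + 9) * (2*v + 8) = 4*v^3 + 22*v^2 + 42*v + 72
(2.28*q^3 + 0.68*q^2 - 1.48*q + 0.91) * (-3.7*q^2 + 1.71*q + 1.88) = -8.436*q^5 + 1.3828*q^4 + 10.9252*q^3 - 4.6194*q^2 - 1.2263*q + 1.7108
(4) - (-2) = 6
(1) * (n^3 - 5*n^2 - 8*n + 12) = n^3 - 5*n^2 - 8*n + 12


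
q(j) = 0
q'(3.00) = 0.00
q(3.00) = 0.00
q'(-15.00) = 0.00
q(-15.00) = 0.00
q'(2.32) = 0.00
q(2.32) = 0.00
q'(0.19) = 0.00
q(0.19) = 0.00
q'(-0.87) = 0.00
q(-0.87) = 0.00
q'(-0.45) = 0.00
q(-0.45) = 0.00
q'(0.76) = 0.00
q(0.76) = 0.00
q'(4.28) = 0.00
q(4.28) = 0.00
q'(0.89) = 0.00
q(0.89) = 0.00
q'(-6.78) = 0.00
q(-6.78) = 0.00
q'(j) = 0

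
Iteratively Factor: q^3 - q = (q + 1)*(q^2 - q) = q*(q + 1)*(q - 1)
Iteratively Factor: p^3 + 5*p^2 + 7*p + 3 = (p + 3)*(p^2 + 2*p + 1) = (p + 1)*(p + 3)*(p + 1)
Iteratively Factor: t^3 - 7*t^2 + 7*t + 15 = (t + 1)*(t^2 - 8*t + 15) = (t - 5)*(t + 1)*(t - 3)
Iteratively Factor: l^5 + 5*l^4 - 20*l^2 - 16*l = (l + 1)*(l^4 + 4*l^3 - 4*l^2 - 16*l) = (l + 1)*(l + 4)*(l^3 - 4*l) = (l + 1)*(l + 2)*(l + 4)*(l^2 - 2*l) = (l - 2)*(l + 1)*(l + 2)*(l + 4)*(l)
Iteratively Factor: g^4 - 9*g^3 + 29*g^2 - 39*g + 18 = (g - 1)*(g^3 - 8*g^2 + 21*g - 18) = (g - 2)*(g - 1)*(g^2 - 6*g + 9) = (g - 3)*(g - 2)*(g - 1)*(g - 3)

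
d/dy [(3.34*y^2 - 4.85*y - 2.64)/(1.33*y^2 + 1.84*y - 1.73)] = (12.5961*y^2 - 4.534*y + 13.2481)/(1.7689*y^4 + 4.8944*y^3 - 1.2162*y^2 - 6.3664*y + 2.9929)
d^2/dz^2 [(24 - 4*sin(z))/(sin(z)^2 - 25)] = 4*(9*sin(z)^5 - 24*sin(z)^4 - 564*sin(z)^2 + 581*sin(z) - 69*sin(3*z)/2 - sin(5*z)/2 + 300)/((sin(z) - 5)^3*(sin(z) + 5)^3)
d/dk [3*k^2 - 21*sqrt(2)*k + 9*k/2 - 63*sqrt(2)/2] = 6*k - 21*sqrt(2) + 9/2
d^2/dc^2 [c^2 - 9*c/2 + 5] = 2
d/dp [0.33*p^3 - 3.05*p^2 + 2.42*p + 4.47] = 0.99*p^2 - 6.1*p + 2.42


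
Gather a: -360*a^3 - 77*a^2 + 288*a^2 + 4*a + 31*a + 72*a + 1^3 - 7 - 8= -360*a^3 + 211*a^2 + 107*a - 14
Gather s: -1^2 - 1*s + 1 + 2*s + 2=s + 2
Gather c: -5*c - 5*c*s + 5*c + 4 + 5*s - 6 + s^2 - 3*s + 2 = -5*c*s + s^2 + 2*s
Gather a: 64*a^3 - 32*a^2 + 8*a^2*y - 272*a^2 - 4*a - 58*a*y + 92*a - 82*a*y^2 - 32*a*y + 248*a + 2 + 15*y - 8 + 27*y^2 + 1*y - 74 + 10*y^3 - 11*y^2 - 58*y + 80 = 64*a^3 + a^2*(8*y - 304) + a*(-82*y^2 - 90*y + 336) + 10*y^3 + 16*y^2 - 42*y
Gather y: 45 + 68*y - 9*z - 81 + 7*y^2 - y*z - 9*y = 7*y^2 + y*(59 - z) - 9*z - 36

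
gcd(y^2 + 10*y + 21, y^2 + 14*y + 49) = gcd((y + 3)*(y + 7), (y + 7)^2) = y + 7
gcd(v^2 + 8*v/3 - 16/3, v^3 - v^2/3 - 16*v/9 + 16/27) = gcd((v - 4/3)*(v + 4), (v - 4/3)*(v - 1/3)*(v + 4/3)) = v - 4/3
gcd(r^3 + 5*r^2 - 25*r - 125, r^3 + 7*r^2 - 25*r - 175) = r^2 - 25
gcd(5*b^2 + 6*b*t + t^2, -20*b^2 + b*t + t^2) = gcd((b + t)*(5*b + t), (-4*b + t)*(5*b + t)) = 5*b + t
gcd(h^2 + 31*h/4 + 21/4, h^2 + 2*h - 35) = h + 7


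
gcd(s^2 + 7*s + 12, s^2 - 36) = 1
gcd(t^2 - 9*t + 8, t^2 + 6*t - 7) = t - 1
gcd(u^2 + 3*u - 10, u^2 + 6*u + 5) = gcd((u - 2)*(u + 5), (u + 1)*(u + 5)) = u + 5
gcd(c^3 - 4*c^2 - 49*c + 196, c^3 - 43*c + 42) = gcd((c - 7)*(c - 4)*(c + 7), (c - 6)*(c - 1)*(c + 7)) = c + 7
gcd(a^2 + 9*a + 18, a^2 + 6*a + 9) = a + 3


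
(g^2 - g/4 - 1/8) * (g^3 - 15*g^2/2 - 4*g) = g^5 - 31*g^4/4 - 9*g^3/4 + 31*g^2/16 + g/2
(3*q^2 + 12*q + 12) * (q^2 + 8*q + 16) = 3*q^4 + 36*q^3 + 156*q^2 + 288*q + 192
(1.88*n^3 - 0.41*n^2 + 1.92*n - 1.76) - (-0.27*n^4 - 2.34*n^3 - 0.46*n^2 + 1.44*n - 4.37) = 0.27*n^4 + 4.22*n^3 + 0.05*n^2 + 0.48*n + 2.61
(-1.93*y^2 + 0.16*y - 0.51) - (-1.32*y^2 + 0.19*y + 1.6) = -0.61*y^2 - 0.03*y - 2.11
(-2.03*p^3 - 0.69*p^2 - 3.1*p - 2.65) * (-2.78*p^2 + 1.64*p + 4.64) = 5.6434*p^5 - 1.411*p^4 - 1.9328*p^3 - 0.9186*p^2 - 18.73*p - 12.296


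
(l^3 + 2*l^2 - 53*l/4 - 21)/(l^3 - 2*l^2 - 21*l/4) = (l + 4)/l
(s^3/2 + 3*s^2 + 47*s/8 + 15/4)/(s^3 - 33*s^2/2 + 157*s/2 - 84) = (4*s^3 + 24*s^2 + 47*s + 30)/(4*(2*s^3 - 33*s^2 + 157*s - 168))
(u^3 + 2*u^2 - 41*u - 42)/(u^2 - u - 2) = (u^2 + u - 42)/(u - 2)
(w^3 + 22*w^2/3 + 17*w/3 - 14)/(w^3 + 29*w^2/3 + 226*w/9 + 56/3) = 3*(w - 1)/(3*w + 4)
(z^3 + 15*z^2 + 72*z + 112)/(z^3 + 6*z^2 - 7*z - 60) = (z^2 + 11*z + 28)/(z^2 + 2*z - 15)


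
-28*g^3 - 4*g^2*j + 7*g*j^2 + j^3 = (-2*g + j)*(2*g + j)*(7*g + j)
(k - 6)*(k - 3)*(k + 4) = k^3 - 5*k^2 - 18*k + 72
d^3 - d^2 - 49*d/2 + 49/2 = (d - 1)*(d - 7*sqrt(2)/2)*(d + 7*sqrt(2)/2)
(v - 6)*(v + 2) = v^2 - 4*v - 12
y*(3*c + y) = 3*c*y + y^2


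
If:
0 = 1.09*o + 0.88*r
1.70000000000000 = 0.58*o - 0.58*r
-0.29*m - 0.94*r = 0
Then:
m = 5.26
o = 1.31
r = -1.62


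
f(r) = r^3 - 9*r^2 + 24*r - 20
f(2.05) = -0.01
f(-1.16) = -61.51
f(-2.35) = -139.08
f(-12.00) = -3332.00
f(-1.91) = -105.64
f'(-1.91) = 69.32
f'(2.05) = -0.29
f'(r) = 3*r^2 - 18*r + 24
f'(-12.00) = 672.00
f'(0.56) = 14.86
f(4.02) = -4.00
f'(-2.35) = 82.87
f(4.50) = -3.12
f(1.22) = -2.30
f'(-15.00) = 969.00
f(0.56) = -9.21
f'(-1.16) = 48.92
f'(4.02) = 0.12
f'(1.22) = 6.51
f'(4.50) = 3.75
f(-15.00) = -5780.00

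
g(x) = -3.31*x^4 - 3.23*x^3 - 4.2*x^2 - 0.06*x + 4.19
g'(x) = -13.24*x^3 - 9.69*x^2 - 8.4*x - 0.06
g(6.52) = -7051.61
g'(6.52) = -4136.46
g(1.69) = -50.50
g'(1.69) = -105.84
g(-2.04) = -43.07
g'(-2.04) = 89.15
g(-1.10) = -1.37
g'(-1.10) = 15.08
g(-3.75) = -538.88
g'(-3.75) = 593.38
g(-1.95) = -35.57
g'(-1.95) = 77.65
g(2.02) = -94.80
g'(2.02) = -165.70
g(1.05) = -8.27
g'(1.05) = -34.89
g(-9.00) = -19697.71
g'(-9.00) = 8942.61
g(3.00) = -389.11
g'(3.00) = -469.95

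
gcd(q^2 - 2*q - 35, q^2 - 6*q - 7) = q - 7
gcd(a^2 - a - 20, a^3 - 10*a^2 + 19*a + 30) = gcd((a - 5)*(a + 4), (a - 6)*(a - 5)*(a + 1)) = a - 5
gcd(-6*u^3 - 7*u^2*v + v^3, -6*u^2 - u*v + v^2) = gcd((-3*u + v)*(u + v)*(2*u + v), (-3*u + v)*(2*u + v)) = 6*u^2 + u*v - v^2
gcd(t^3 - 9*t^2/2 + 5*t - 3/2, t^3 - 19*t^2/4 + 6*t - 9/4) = t^2 - 4*t + 3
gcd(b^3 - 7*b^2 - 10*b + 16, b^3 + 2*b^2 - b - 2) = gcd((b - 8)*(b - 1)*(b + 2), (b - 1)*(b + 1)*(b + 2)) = b^2 + b - 2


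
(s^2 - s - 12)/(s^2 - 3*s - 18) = (s - 4)/(s - 6)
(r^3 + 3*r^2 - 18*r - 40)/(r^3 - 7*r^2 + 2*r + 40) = (r + 5)/(r - 5)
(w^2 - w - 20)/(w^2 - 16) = (w - 5)/(w - 4)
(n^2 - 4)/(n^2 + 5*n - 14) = (n + 2)/(n + 7)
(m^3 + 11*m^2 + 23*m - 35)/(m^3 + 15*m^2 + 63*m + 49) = (m^2 + 4*m - 5)/(m^2 + 8*m + 7)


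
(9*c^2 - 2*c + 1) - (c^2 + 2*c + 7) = 8*c^2 - 4*c - 6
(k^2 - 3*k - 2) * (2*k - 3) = 2*k^3 - 9*k^2 + 5*k + 6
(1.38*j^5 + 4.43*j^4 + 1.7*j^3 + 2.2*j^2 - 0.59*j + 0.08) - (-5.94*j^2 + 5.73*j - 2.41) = 1.38*j^5 + 4.43*j^4 + 1.7*j^3 + 8.14*j^2 - 6.32*j + 2.49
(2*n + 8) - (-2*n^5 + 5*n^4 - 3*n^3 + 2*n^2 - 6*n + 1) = 2*n^5 - 5*n^4 + 3*n^3 - 2*n^2 + 8*n + 7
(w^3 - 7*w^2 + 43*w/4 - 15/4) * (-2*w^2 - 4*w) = -2*w^5 + 10*w^4 + 13*w^3/2 - 71*w^2/2 + 15*w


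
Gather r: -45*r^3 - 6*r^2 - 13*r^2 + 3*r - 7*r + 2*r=-45*r^3 - 19*r^2 - 2*r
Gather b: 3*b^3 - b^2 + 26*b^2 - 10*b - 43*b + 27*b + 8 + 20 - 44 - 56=3*b^3 + 25*b^2 - 26*b - 72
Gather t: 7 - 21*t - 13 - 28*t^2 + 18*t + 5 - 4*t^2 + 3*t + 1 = -32*t^2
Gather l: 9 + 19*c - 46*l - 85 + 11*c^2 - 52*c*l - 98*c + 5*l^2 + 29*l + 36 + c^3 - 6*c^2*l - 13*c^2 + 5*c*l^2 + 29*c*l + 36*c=c^3 - 2*c^2 - 43*c + l^2*(5*c + 5) + l*(-6*c^2 - 23*c - 17) - 40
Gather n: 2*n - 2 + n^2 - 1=n^2 + 2*n - 3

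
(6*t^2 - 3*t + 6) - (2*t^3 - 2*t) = -2*t^3 + 6*t^2 - t + 6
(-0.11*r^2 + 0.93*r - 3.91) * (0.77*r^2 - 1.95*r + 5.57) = -0.0847*r^4 + 0.9306*r^3 - 5.4369*r^2 + 12.8046*r - 21.7787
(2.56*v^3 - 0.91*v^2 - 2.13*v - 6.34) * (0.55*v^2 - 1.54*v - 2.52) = 1.408*v^5 - 4.4429*v^4 - 6.2213*v^3 + 2.0864*v^2 + 15.1312*v + 15.9768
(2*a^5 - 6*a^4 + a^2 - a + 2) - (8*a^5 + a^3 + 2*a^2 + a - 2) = -6*a^5 - 6*a^4 - a^3 - a^2 - 2*a + 4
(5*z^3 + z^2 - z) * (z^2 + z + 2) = 5*z^5 + 6*z^4 + 10*z^3 + z^2 - 2*z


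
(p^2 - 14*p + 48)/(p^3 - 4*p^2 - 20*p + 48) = (p - 8)/(p^2 + 2*p - 8)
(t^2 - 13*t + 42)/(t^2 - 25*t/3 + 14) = 3*(t - 7)/(3*t - 7)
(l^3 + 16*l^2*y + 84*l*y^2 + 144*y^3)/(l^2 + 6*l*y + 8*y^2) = (l^2 + 12*l*y + 36*y^2)/(l + 2*y)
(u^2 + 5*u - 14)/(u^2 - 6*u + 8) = (u + 7)/(u - 4)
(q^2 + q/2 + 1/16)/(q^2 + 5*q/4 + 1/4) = (q + 1/4)/(q + 1)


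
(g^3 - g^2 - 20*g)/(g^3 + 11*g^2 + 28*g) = (g - 5)/(g + 7)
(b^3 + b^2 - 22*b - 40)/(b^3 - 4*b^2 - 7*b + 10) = (b + 4)/(b - 1)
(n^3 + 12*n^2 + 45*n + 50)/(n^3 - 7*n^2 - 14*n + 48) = (n^3 + 12*n^2 + 45*n + 50)/(n^3 - 7*n^2 - 14*n + 48)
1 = 1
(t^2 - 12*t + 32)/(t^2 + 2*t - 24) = (t - 8)/(t + 6)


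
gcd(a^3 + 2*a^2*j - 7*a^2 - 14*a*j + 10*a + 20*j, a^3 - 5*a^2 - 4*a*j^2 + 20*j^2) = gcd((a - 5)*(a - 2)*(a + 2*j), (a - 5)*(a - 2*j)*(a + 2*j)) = a^2 + 2*a*j - 5*a - 10*j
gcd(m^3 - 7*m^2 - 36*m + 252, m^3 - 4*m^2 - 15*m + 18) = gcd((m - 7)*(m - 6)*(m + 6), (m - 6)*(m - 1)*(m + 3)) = m - 6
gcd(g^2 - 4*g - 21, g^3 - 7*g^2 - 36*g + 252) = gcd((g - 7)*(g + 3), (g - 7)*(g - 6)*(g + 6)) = g - 7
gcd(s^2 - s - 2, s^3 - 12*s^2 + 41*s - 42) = s - 2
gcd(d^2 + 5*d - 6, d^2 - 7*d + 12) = 1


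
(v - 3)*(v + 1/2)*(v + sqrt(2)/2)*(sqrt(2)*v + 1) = sqrt(2)*v^4 - 5*sqrt(2)*v^3/2 + 2*v^3 - 5*v^2 - sqrt(2)*v^2 - 3*v - 5*sqrt(2)*v/4 - 3*sqrt(2)/4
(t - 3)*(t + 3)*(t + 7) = t^3 + 7*t^2 - 9*t - 63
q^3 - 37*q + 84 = (q - 4)*(q - 3)*(q + 7)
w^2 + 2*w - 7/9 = (w - 1/3)*(w + 7/3)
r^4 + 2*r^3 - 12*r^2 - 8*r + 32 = (r - 2)^2*(r + 2)*(r + 4)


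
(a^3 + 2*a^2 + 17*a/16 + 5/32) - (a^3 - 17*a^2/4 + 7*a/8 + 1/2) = 25*a^2/4 + 3*a/16 - 11/32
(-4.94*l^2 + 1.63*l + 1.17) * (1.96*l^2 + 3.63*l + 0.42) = -9.6824*l^4 - 14.7374*l^3 + 6.1353*l^2 + 4.9317*l + 0.4914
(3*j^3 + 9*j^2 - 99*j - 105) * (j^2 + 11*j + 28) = 3*j^5 + 42*j^4 + 84*j^3 - 942*j^2 - 3927*j - 2940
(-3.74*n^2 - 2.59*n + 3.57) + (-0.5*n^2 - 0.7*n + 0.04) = -4.24*n^2 - 3.29*n + 3.61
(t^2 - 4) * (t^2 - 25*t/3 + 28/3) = t^4 - 25*t^3/3 + 16*t^2/3 + 100*t/3 - 112/3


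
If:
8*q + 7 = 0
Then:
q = -7/8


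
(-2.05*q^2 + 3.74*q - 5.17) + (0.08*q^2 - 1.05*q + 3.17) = -1.97*q^2 + 2.69*q - 2.0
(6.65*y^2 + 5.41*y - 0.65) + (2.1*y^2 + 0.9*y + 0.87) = 8.75*y^2 + 6.31*y + 0.22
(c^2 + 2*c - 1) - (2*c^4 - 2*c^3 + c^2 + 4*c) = -2*c^4 + 2*c^3 - 2*c - 1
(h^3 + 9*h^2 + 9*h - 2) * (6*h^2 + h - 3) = 6*h^5 + 55*h^4 + 60*h^3 - 30*h^2 - 29*h + 6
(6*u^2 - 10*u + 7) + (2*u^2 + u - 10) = 8*u^2 - 9*u - 3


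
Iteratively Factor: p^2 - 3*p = (p)*(p - 3)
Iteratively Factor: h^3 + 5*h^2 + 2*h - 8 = (h + 2)*(h^2 + 3*h - 4) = (h + 2)*(h + 4)*(h - 1)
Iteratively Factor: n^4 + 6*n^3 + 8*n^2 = (n + 2)*(n^3 + 4*n^2) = n*(n + 2)*(n^2 + 4*n) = n*(n + 2)*(n + 4)*(n)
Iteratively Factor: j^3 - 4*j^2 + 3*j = (j - 3)*(j^2 - j) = j*(j - 3)*(j - 1)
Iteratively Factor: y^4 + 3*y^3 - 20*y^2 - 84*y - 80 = (y + 2)*(y^3 + y^2 - 22*y - 40) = (y + 2)^2*(y^2 - y - 20) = (y - 5)*(y + 2)^2*(y + 4)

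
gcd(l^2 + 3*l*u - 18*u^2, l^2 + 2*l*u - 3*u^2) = 1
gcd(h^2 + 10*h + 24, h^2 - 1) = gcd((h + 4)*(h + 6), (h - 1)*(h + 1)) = 1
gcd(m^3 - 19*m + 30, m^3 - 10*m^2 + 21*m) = m - 3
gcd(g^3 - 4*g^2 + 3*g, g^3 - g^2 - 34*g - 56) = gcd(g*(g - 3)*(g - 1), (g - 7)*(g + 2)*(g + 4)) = 1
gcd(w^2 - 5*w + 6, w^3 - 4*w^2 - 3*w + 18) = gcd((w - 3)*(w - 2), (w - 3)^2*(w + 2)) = w - 3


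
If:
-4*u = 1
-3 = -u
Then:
No Solution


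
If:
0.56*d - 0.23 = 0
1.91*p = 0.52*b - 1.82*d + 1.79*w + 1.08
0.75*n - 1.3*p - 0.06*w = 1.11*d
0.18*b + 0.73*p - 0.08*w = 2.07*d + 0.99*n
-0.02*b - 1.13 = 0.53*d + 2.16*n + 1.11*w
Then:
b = 5.97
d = 0.41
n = 0.34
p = -0.06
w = -1.99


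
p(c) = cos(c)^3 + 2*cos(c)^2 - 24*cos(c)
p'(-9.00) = -10.37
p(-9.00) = 22.77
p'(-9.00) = -10.37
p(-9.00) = 22.77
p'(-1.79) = -24.14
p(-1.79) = 5.30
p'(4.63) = -24.23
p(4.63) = 1.99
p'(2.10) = 21.80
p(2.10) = 12.50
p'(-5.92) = 6.27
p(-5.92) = -19.87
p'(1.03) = 18.13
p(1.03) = -11.69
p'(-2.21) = -20.32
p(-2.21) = 14.82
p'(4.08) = -20.42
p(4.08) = 14.68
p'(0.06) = 1.02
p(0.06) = -20.97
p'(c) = -3*sin(c)*cos(c)^2 - 4*sin(c)*cos(c) + 24*sin(c)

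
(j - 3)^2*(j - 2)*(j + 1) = j^4 - 7*j^3 + 13*j^2 + 3*j - 18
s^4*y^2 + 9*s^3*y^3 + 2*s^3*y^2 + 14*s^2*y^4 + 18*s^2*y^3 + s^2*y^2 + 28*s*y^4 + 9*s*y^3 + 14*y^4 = (s + 2*y)*(s + 7*y)*(s*y + y)^2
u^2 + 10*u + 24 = (u + 4)*(u + 6)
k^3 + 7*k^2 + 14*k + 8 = (k + 1)*(k + 2)*(k + 4)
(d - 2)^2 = d^2 - 4*d + 4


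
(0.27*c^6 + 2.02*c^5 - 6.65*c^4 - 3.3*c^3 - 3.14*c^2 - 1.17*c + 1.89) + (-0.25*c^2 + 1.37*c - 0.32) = 0.27*c^6 + 2.02*c^5 - 6.65*c^4 - 3.3*c^3 - 3.39*c^2 + 0.2*c + 1.57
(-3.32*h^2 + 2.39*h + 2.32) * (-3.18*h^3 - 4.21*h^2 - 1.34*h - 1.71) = 10.5576*h^5 + 6.377*h^4 - 12.9907*h^3 - 7.2926*h^2 - 7.1957*h - 3.9672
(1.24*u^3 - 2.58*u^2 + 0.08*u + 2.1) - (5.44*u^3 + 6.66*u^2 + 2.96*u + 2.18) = -4.2*u^3 - 9.24*u^2 - 2.88*u - 0.0800000000000001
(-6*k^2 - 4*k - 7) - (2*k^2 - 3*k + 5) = -8*k^2 - k - 12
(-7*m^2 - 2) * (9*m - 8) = -63*m^3 + 56*m^2 - 18*m + 16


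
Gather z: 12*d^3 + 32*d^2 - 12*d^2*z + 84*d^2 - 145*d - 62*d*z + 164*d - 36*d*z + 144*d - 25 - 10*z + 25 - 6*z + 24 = 12*d^3 + 116*d^2 + 163*d + z*(-12*d^2 - 98*d - 16) + 24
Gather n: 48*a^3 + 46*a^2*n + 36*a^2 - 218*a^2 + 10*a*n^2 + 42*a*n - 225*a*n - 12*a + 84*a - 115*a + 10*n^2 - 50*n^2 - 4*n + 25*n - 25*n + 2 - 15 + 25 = 48*a^3 - 182*a^2 - 43*a + n^2*(10*a - 40) + n*(46*a^2 - 183*a - 4) + 12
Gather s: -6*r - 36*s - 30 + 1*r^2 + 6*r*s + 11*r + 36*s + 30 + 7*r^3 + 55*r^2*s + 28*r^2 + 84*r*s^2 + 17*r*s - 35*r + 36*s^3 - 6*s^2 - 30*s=7*r^3 + 29*r^2 - 30*r + 36*s^3 + s^2*(84*r - 6) + s*(55*r^2 + 23*r - 30)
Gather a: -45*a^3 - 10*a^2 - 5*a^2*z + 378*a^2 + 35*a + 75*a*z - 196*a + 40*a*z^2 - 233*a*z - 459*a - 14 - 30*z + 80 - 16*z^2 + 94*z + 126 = -45*a^3 + a^2*(368 - 5*z) + a*(40*z^2 - 158*z - 620) - 16*z^2 + 64*z + 192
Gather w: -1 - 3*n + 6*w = -3*n + 6*w - 1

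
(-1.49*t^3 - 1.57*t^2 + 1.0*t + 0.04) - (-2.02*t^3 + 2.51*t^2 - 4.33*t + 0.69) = 0.53*t^3 - 4.08*t^2 + 5.33*t - 0.65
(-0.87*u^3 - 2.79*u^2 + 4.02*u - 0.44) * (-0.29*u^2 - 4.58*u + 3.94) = 0.2523*u^5 + 4.7937*u^4 + 8.1846*u^3 - 29.2766*u^2 + 17.854*u - 1.7336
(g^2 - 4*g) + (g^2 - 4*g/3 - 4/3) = 2*g^2 - 16*g/3 - 4/3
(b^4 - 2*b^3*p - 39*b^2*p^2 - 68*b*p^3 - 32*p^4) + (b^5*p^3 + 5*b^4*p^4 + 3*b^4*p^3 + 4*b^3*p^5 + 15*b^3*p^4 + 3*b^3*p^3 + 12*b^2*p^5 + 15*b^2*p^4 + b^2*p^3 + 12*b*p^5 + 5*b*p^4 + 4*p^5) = b^5*p^3 + 5*b^4*p^4 + 3*b^4*p^3 + b^4 + 4*b^3*p^5 + 15*b^3*p^4 + 3*b^3*p^3 - 2*b^3*p + 12*b^2*p^5 + 15*b^2*p^4 + b^2*p^3 - 39*b^2*p^2 + 12*b*p^5 + 5*b*p^4 - 68*b*p^3 + 4*p^5 - 32*p^4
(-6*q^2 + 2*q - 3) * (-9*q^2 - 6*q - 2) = 54*q^4 + 18*q^3 + 27*q^2 + 14*q + 6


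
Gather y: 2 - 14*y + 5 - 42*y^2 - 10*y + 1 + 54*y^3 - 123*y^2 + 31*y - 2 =54*y^3 - 165*y^2 + 7*y + 6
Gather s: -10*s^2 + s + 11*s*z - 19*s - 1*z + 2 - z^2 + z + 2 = -10*s^2 + s*(11*z - 18) - z^2 + 4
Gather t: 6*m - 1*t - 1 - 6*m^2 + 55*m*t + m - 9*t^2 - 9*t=-6*m^2 + 7*m - 9*t^2 + t*(55*m - 10) - 1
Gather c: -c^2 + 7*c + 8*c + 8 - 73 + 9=-c^2 + 15*c - 56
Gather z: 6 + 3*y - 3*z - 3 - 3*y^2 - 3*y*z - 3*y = -3*y^2 + z*(-3*y - 3) + 3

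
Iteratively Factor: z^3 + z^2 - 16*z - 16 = (z - 4)*(z^2 + 5*z + 4) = (z - 4)*(z + 1)*(z + 4)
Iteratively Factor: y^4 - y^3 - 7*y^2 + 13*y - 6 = (y + 3)*(y^3 - 4*y^2 + 5*y - 2) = (y - 1)*(y + 3)*(y^2 - 3*y + 2) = (y - 2)*(y - 1)*(y + 3)*(y - 1)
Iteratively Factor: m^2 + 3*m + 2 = (m + 1)*(m + 2)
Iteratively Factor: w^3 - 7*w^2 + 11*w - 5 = (w - 5)*(w^2 - 2*w + 1) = (w - 5)*(w - 1)*(w - 1)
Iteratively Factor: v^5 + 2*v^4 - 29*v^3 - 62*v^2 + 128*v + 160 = (v - 5)*(v^4 + 7*v^3 + 6*v^2 - 32*v - 32) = (v - 5)*(v + 4)*(v^3 + 3*v^2 - 6*v - 8) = (v - 5)*(v + 4)^2*(v^2 - v - 2) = (v - 5)*(v - 2)*(v + 4)^2*(v + 1)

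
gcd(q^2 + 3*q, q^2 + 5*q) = q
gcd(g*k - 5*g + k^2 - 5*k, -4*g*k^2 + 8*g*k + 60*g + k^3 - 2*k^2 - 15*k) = k - 5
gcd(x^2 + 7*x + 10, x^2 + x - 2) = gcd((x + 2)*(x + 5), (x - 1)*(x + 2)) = x + 2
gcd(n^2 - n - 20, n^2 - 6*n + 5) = n - 5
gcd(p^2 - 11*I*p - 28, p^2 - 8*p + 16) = 1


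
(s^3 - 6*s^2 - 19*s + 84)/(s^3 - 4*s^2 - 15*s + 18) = (s^3 - 6*s^2 - 19*s + 84)/(s^3 - 4*s^2 - 15*s + 18)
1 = 1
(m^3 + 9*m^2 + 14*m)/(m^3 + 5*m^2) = (m^2 + 9*m + 14)/(m*(m + 5))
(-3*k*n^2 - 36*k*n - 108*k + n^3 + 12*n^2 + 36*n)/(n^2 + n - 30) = (-3*k*n - 18*k + n^2 + 6*n)/(n - 5)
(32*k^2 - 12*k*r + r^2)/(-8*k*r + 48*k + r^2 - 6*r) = (-4*k + r)/(r - 6)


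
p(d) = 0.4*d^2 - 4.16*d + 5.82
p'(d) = 0.8*d - 4.16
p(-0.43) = 7.68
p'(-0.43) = -4.50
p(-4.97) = 36.38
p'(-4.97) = -8.14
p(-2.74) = 20.22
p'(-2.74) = -6.35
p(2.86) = -2.81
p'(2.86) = -1.87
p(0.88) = 2.47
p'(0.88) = -3.46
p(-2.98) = 21.77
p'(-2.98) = -6.54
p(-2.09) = 16.26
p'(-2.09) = -5.83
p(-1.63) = 13.66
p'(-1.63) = -5.46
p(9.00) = 0.78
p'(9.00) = 3.04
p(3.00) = -3.06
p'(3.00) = -1.76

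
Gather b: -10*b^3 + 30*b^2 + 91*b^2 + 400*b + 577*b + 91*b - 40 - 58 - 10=-10*b^3 + 121*b^2 + 1068*b - 108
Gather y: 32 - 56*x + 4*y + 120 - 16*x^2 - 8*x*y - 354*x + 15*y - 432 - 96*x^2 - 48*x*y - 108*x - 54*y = -112*x^2 - 518*x + y*(-56*x - 35) - 280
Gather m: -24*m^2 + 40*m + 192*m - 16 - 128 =-24*m^2 + 232*m - 144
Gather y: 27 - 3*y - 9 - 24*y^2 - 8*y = -24*y^2 - 11*y + 18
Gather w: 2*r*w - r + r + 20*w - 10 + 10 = w*(2*r + 20)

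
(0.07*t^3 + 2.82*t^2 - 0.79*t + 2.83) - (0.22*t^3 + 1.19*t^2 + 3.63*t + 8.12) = -0.15*t^3 + 1.63*t^2 - 4.42*t - 5.29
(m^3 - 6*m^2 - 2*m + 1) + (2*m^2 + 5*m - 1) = m^3 - 4*m^2 + 3*m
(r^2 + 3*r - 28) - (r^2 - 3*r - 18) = 6*r - 10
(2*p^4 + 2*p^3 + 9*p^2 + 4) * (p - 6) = 2*p^5 - 10*p^4 - 3*p^3 - 54*p^2 + 4*p - 24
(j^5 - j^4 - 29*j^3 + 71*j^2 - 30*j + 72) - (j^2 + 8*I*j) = j^5 - j^4 - 29*j^3 + 70*j^2 - 30*j - 8*I*j + 72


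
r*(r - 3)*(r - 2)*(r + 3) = r^4 - 2*r^3 - 9*r^2 + 18*r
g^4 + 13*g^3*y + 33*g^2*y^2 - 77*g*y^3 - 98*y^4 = (g - 2*y)*(g + y)*(g + 7*y)^2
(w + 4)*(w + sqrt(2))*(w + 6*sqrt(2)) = w^3 + 4*w^2 + 7*sqrt(2)*w^2 + 12*w + 28*sqrt(2)*w + 48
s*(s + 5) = s^2 + 5*s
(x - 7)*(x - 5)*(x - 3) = x^3 - 15*x^2 + 71*x - 105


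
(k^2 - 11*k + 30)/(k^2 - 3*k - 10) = (k - 6)/(k + 2)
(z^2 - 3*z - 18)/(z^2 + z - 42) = (z + 3)/(z + 7)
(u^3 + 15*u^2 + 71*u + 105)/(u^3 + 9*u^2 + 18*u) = (u^2 + 12*u + 35)/(u*(u + 6))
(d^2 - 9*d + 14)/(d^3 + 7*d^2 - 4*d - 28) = (d - 7)/(d^2 + 9*d + 14)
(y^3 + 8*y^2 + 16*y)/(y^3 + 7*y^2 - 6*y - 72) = y*(y + 4)/(y^2 + 3*y - 18)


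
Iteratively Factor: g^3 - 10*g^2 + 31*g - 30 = (g - 3)*(g^2 - 7*g + 10) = (g - 3)*(g - 2)*(g - 5)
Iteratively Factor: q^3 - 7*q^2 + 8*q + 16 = (q - 4)*(q^2 - 3*q - 4) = (q - 4)^2*(q + 1)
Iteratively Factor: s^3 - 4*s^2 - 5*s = (s + 1)*(s^2 - 5*s) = (s - 5)*(s + 1)*(s)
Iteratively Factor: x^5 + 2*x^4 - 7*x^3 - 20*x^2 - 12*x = (x + 1)*(x^4 + x^3 - 8*x^2 - 12*x) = (x + 1)*(x + 2)*(x^3 - x^2 - 6*x) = (x + 1)*(x + 2)^2*(x^2 - 3*x) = (x - 3)*(x + 1)*(x + 2)^2*(x)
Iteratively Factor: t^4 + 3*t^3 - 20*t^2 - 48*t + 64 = (t + 4)*(t^3 - t^2 - 16*t + 16) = (t - 1)*(t + 4)*(t^2 - 16) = (t - 4)*(t - 1)*(t + 4)*(t + 4)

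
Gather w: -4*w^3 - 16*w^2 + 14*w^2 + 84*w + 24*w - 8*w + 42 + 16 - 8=-4*w^3 - 2*w^2 + 100*w + 50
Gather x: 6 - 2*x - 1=5 - 2*x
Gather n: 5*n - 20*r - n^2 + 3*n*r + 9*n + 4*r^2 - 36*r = -n^2 + n*(3*r + 14) + 4*r^2 - 56*r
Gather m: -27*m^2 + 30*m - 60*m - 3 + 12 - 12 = -27*m^2 - 30*m - 3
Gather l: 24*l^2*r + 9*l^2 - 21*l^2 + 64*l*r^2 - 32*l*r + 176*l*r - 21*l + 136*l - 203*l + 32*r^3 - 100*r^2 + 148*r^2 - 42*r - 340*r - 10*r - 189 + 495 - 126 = l^2*(24*r - 12) + l*(64*r^2 + 144*r - 88) + 32*r^3 + 48*r^2 - 392*r + 180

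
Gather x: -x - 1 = -x - 1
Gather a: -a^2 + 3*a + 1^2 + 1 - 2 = -a^2 + 3*a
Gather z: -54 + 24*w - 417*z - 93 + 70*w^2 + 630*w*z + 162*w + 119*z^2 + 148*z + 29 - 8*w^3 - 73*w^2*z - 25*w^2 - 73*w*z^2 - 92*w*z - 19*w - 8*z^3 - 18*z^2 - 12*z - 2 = -8*w^3 + 45*w^2 + 167*w - 8*z^3 + z^2*(101 - 73*w) + z*(-73*w^2 + 538*w - 281) - 120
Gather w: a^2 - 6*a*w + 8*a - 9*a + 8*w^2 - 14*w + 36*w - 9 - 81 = a^2 - a + 8*w^2 + w*(22 - 6*a) - 90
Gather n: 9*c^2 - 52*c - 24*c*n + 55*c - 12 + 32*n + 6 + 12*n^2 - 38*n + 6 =9*c^2 + 3*c + 12*n^2 + n*(-24*c - 6)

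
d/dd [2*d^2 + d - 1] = 4*d + 1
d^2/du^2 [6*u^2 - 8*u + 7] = 12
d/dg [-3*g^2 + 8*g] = 8 - 6*g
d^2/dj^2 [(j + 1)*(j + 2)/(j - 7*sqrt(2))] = 2*(21*sqrt(2) + 100)/(j^3 - 21*sqrt(2)*j^2 + 294*j - 686*sqrt(2))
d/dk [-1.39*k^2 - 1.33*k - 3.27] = -2.78*k - 1.33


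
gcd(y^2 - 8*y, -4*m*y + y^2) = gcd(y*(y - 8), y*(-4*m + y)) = y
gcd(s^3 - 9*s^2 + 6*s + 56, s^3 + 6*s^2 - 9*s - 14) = 1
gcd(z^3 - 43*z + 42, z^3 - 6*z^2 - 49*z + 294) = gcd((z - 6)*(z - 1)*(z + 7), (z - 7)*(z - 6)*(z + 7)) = z^2 + z - 42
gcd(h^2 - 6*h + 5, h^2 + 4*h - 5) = h - 1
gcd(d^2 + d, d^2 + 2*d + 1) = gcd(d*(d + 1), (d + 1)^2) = d + 1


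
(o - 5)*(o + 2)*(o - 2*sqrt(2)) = o^3 - 3*o^2 - 2*sqrt(2)*o^2 - 10*o + 6*sqrt(2)*o + 20*sqrt(2)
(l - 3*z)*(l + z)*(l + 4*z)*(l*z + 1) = l^4*z + 2*l^3*z^2 + l^3 - 11*l^2*z^3 + 2*l^2*z - 12*l*z^4 - 11*l*z^2 - 12*z^3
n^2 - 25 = (n - 5)*(n + 5)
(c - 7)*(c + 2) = c^2 - 5*c - 14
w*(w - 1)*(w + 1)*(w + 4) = w^4 + 4*w^3 - w^2 - 4*w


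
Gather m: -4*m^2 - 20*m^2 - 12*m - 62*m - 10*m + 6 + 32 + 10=-24*m^2 - 84*m + 48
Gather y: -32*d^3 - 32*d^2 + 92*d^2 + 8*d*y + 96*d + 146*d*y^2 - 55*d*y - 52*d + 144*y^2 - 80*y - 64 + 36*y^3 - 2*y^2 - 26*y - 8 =-32*d^3 + 60*d^2 + 44*d + 36*y^3 + y^2*(146*d + 142) + y*(-47*d - 106) - 72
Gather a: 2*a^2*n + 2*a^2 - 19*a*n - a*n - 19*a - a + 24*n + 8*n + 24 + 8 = a^2*(2*n + 2) + a*(-20*n - 20) + 32*n + 32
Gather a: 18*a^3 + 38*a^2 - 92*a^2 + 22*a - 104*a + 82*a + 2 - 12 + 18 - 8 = 18*a^3 - 54*a^2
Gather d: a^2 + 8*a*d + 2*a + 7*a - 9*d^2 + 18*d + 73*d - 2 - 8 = a^2 + 9*a - 9*d^2 + d*(8*a + 91) - 10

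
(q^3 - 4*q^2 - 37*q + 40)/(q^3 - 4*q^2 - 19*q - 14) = (-q^3 + 4*q^2 + 37*q - 40)/(-q^3 + 4*q^2 + 19*q + 14)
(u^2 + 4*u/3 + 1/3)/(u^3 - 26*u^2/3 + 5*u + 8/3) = (u + 1)/(u^2 - 9*u + 8)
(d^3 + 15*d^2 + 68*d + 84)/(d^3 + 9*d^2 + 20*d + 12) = (d + 7)/(d + 1)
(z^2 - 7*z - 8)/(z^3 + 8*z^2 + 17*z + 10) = (z - 8)/(z^2 + 7*z + 10)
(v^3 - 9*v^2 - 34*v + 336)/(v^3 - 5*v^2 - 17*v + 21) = (v^2 - 2*v - 48)/(v^2 + 2*v - 3)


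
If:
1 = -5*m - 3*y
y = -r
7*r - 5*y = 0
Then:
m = -1/5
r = 0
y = 0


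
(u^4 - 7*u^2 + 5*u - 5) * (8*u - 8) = 8*u^5 - 8*u^4 - 56*u^3 + 96*u^2 - 80*u + 40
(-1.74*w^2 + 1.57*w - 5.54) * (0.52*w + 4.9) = -0.9048*w^3 - 7.7096*w^2 + 4.8122*w - 27.146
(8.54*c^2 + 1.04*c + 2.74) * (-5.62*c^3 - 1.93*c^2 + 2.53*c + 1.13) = -47.9948*c^5 - 22.327*c^4 + 4.2002*c^3 + 6.9932*c^2 + 8.1074*c + 3.0962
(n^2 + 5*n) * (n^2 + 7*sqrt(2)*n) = n^4 + 5*n^3 + 7*sqrt(2)*n^3 + 35*sqrt(2)*n^2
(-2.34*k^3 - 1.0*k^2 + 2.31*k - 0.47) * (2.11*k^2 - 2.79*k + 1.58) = -4.9374*k^5 + 4.4186*k^4 + 3.9669*k^3 - 9.0166*k^2 + 4.9611*k - 0.7426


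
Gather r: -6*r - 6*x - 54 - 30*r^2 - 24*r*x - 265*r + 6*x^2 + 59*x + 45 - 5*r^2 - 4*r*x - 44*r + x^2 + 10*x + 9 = -35*r^2 + r*(-28*x - 315) + 7*x^2 + 63*x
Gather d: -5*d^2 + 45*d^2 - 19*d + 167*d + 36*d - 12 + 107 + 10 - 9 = 40*d^2 + 184*d + 96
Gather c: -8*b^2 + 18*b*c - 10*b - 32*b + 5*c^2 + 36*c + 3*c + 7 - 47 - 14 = -8*b^2 - 42*b + 5*c^2 + c*(18*b + 39) - 54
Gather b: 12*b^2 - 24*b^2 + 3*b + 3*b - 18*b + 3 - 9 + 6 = -12*b^2 - 12*b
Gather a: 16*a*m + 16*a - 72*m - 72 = a*(16*m + 16) - 72*m - 72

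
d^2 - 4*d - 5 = (d - 5)*(d + 1)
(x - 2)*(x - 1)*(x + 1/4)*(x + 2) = x^4 - 3*x^3/4 - 17*x^2/4 + 3*x + 1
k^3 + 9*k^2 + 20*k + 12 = (k + 1)*(k + 2)*(k + 6)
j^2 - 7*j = j*(j - 7)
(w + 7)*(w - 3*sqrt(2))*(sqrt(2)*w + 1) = sqrt(2)*w^3 - 5*w^2 + 7*sqrt(2)*w^2 - 35*w - 3*sqrt(2)*w - 21*sqrt(2)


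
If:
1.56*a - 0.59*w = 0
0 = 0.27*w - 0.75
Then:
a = 1.05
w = 2.78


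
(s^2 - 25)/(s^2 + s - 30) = (s + 5)/(s + 6)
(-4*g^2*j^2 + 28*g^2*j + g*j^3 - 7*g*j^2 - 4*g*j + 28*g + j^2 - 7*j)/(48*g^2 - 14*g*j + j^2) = (-4*g^2*j^2 + 28*g^2*j + g*j^3 - 7*g*j^2 - 4*g*j + 28*g + j^2 - 7*j)/(48*g^2 - 14*g*j + j^2)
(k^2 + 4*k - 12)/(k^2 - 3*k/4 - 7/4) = 4*(-k^2 - 4*k + 12)/(-4*k^2 + 3*k + 7)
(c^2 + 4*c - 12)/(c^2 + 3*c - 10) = (c + 6)/(c + 5)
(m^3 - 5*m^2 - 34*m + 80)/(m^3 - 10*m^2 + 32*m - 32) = (m^2 - 3*m - 40)/(m^2 - 8*m + 16)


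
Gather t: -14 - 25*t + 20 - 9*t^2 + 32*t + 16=-9*t^2 + 7*t + 22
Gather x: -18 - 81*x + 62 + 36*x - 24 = 20 - 45*x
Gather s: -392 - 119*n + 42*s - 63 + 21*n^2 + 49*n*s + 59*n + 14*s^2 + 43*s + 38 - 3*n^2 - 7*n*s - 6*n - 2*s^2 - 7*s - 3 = 18*n^2 - 66*n + 12*s^2 + s*(42*n + 78) - 420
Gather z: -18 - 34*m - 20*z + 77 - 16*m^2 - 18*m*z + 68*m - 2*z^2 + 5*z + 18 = -16*m^2 + 34*m - 2*z^2 + z*(-18*m - 15) + 77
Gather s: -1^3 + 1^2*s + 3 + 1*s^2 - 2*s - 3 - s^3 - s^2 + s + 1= -s^3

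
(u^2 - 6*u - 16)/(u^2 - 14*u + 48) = (u + 2)/(u - 6)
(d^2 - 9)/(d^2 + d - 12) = (d + 3)/(d + 4)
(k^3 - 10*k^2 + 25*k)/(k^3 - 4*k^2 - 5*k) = (k - 5)/(k + 1)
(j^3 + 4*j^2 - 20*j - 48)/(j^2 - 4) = (j^2 + 2*j - 24)/(j - 2)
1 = 1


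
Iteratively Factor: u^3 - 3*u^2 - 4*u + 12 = (u + 2)*(u^2 - 5*u + 6) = (u - 3)*(u + 2)*(u - 2)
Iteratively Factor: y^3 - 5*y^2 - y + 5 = (y - 5)*(y^2 - 1) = (y - 5)*(y + 1)*(y - 1)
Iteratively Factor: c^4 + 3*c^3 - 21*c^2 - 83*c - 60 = (c + 4)*(c^3 - c^2 - 17*c - 15) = (c + 3)*(c + 4)*(c^2 - 4*c - 5) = (c - 5)*(c + 3)*(c + 4)*(c + 1)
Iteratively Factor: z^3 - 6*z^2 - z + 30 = (z - 3)*(z^2 - 3*z - 10) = (z - 5)*(z - 3)*(z + 2)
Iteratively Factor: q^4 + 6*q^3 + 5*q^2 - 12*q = (q + 3)*(q^3 + 3*q^2 - 4*q) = (q + 3)*(q + 4)*(q^2 - q) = (q - 1)*(q + 3)*(q + 4)*(q)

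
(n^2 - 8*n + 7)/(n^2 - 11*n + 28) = (n - 1)/(n - 4)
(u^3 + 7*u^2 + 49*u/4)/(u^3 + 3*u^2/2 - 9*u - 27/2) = u*(4*u^2 + 28*u + 49)/(2*(2*u^3 + 3*u^2 - 18*u - 27))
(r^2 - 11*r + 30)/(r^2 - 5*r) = (r - 6)/r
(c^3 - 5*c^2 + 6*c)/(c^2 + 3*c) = (c^2 - 5*c + 6)/(c + 3)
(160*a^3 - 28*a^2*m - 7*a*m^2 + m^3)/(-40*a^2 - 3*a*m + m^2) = -4*a + m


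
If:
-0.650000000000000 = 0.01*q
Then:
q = -65.00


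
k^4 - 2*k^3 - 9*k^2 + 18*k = k*(k - 3)*(k - 2)*(k + 3)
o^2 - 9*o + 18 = (o - 6)*(o - 3)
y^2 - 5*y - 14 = (y - 7)*(y + 2)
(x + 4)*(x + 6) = x^2 + 10*x + 24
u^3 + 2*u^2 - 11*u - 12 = (u - 3)*(u + 1)*(u + 4)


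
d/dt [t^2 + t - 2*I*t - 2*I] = 2*t + 1 - 2*I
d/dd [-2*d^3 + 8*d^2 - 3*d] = -6*d^2 + 16*d - 3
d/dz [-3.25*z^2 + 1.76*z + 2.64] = 1.76 - 6.5*z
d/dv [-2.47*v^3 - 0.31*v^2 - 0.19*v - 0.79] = -7.41*v^2 - 0.62*v - 0.19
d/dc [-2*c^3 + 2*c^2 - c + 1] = -6*c^2 + 4*c - 1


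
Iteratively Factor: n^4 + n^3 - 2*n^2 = (n)*(n^3 + n^2 - 2*n) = n^2*(n^2 + n - 2) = n^2*(n + 2)*(n - 1)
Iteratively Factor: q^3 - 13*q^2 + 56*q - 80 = (q - 5)*(q^2 - 8*q + 16) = (q - 5)*(q - 4)*(q - 4)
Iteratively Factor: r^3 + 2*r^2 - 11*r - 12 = (r + 1)*(r^2 + r - 12) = (r + 1)*(r + 4)*(r - 3)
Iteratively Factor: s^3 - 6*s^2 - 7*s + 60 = (s - 4)*(s^2 - 2*s - 15) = (s - 4)*(s + 3)*(s - 5)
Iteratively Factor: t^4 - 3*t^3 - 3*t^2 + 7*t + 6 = (t + 1)*(t^3 - 4*t^2 + t + 6) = (t + 1)^2*(t^2 - 5*t + 6) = (t - 3)*(t + 1)^2*(t - 2)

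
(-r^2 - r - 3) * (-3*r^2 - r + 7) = 3*r^4 + 4*r^3 + 3*r^2 - 4*r - 21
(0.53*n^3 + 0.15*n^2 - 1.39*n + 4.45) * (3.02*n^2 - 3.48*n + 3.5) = 1.6006*n^5 - 1.3914*n^4 - 2.8648*n^3 + 18.8012*n^2 - 20.351*n + 15.575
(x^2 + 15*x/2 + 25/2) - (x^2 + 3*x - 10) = 9*x/2 + 45/2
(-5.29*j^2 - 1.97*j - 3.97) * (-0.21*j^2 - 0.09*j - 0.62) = 1.1109*j^4 + 0.8898*j^3 + 4.2908*j^2 + 1.5787*j + 2.4614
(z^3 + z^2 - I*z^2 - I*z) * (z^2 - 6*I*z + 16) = z^5 + z^4 - 7*I*z^4 + 10*z^3 - 7*I*z^3 + 10*z^2 - 16*I*z^2 - 16*I*z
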